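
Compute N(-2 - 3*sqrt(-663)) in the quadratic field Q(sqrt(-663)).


N(a + b*sqrt(d)) = a^2 - d*b^2
= (-2)^2 - (-663)*(-3)^2
= 4 + 5967
= 5971

5971


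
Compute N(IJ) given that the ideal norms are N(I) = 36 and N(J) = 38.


N(IJ) = N(I) * N(J)
= 36 * 38
= 1368

1368


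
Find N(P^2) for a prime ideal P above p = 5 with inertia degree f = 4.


N(P^a) = p^(a*f)
= 5^(2*4)
= 5^8
= 390625

390625


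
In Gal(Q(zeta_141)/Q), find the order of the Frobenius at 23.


The Frobenius at p in Gal(Q(zeta_n)/Q) = (Z/nZ)* is the class of p, so its order is ord_141(23), the smallest k >= 1 with 23^k = 1 mod 141.
n = 141 = 3 * 47, phi(141) = 92; the order divides phi(n).
Divisors of 92: 1, 2, 4, 23, 46, 92
Repeated squaring mod 141: 23^1 = 23, 23^2 = 106, 23^4 = 97, 23^8 = 103, 23^16 = 34, 23^32 = 28, 23^64 = 79
Test divisors in increasing order:
  k=1: 23^1 = 23 mod 141
  k=2: 23^2 = 106 mod 141
  k=4: 23^4 = 97 mod 141
  k=23: 23^23 = 34 * 97 * 106 * 23 = 140 mod 141
  k=46: 23^46 = 28 * 103 * 97 * 106 = 1 mod 141  <- first divisor giving 1
Order = 46

46


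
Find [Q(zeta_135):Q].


The degree equals Euler's totient phi(135).
135 = 3^3 * 5
phi(135) = 72

72


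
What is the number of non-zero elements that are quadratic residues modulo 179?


For prime p, the number of non-zero quadratic residues is (p-1)/2.
= (179-1)/2
= 89

89


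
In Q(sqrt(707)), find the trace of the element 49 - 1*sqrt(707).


Tr(a + b*sqrt(d)) = (a + b*sqrt(d)) + (a - b*sqrt(d)) = 2a
= 2 * (49)
= 98

98


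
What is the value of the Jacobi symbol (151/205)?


Compute (151/205) via quadratic reciprocity:
  reciprocity: (151/205) -> +(205/151)
  reduce: (54/151)
  pull out 2: (2/151) = +1  (since 151 mod 8 = 7)
  reciprocity: (27/151) -> -(151/27)
  reduce: (16/27)
  pull out 2: (2/27) = -1  (since 27 mod 8 = 3)
  pull out 2: (2/27) = -1  (since 27 mod 8 = 3)
  pull out 2: (2/27) = -1  (since 27 mod 8 = 3)
  pull out 2: (2/27) = -1  (since 27 mod 8 = 3)
  (1/27) = 1
Product of signs = -1

-1


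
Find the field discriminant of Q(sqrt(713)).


For K = Q(sqrt(d)) with d squarefree: disc(K) = d if d = 1 mod 4, and disc(K) = 4d if d = 2 or 3 mod 4.
Here d = 713, and d mod 4 = 1.
d = 1 mod 4 (O_K = Z[(1+sqrt(d))/2]), so disc(K) = d = 713

713


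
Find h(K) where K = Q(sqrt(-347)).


K = Q(sqrt(-347)). d mod 4 = 1, so D = disc(K) = d = -347
h(K) equals the number of primitive reduced positive-definite forms (a, b, c) = a*x^2 + b*x*y + c*y^2 with b^2 - 4ac = D,
where reduced means |b| <= a <= c, with b >= 0 whenever |b| = a or a = c, and primitive means gcd(a, b, c) = 1.
Reduced forces 3a^2 <= |D| = 347, so 1 <= a <= 10; b must have the parity of D, and c = (b^2 - D)/(4a) must be an integer >= a.
Enumerate a = 1..10, b in [-a, a]:
  a=1: (1, 1, 87)  [1]
  a=2: none
  a=3: (3, -1, 29), (3, 1, 29)  [2]
  a=4..8: none
  a=9: (9, -7, 11), (9, 7, 11)  [2]
  a=10: none
Total reduced forms: 1 + 2 + 2 = 5
h = 5

5


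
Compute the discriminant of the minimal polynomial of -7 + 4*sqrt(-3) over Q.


The element -7 + 4*sqrt(-3) has minimal polynomial:
x^2 + 14*x + 97
Discriminant = (14)^2 - 4*(97)
= 196 - 388
= -192

-192


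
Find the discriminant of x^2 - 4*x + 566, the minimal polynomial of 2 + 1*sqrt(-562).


The element 2 + 1*sqrt(-562) has minimal polynomial:
x^2 - 4*x + 566
Discriminant = (-4)^2 - 4*(566)
= 16 - 2264
= -2248

-2248


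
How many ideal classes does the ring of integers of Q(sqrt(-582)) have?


K = Q(sqrt(-582)). d mod 4 = 2, so D = disc(K) = 4d = -2328
h(K) equals the number of primitive reduced positive-definite forms (a, b, c) = a*x^2 + b*x*y + c*y^2 with b^2 - 4ac = D,
where reduced means |b| <= a <= c, with b >= 0 whenever |b| = a or a = c, and primitive means gcd(a, b, c) = 1.
Reduced forces 3a^2 <= |D| = 2328, so 1 <= a <= 27; b must have the parity of D, and c = (b^2 - D)/(4a) must be an integer >= a.
Enumerate a = 1..27, b in [-a, a]:
  a=1: (1, 0, 582)  [1]
  a=2: (2, 0, 291)  [1]
  a=3: (3, 0, 194)  [1]
  a=4..5: none
  a=6: (6, 0, 97)  [1]
  a=7..10: none
  a=11: (11, -2, 53), (11, 2, 53)  [2]
  a=12: none
  a=13: (13, -8, 46), (13, 8, 46)  [2]
  a=14..16: none
  a=17: (17, -16, 38), (17, 16, 38)  [2]
  a=18: none
  a=19: (19, -16, 34), (19, 16, 34)  [2]
  a=20..21: none
  a=22: (22, -20, 31), (22, 20, 31)  [2]
  a=23: (23, -8, 26), (23, 8, 26)  [2]
  a=24..27: none
Total reduced forms: 1 + 1 + 1 + 1 + 2 + 2 + 2 + 2 + 2 + 2 = 16
h = 16

16


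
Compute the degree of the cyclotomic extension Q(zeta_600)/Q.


The degree equals Euler's totient phi(600).
600 = 2^3 * 3 * 5^2
phi(600) = 160

160


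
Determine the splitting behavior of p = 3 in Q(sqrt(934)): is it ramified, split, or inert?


K = Q(sqrt(934)). Since d mod 4 = 2, disc(K) = 3736.
Check p | disc: 3736 mod 3 = 1.
p does not divide disc. Compute Legendre symbol (d/p):
1^((3-1)/2) mod 3 = 1
(d/p) = 1, so p splits: (p) = P*P' with e=1, f=1, g=2.
Therefore p is split.

split


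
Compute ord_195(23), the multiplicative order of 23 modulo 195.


We want ord_195(23), the smallest k >= 1 with 23^k = 1 mod 195.
n = 195 = 3 * 5 * 13, phi(195) = 96; the order divides phi(n).
Divisors of 96: 1, 2, 3, 4, 6, 8, 12, 16, 24, 32, 48, 96
Repeated squaring mod 195: 23^1 = 23, 23^2 = 139, 23^4 = 16, 23^8 = 61, 23^16 = 16, 23^32 = 61, 23^64 = 16
Test divisors in increasing order:
  k=1: 23^1 = 23 mod 195
  k=2: 23^2 = 139 mod 195
  k=3: 23^3 = 139 * 23 = 77 mod 195
  k=4: 23^4 = 16 mod 195
  k=6: 23^6 = 16 * 139 = 79 mod 195
  k=8: 23^8 = 61 mod 195
  k=12: 23^12 = 61 * 16 = 1 mod 195  <- first divisor giving 1
Order = 12

12


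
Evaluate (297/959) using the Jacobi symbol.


Compute (297/959) via quadratic reciprocity:
  reciprocity: (297/959) -> +(959/297)
  reduce: (68/297)
  pull out 2: (2/297) = +1  (since 297 mod 8 = 1)
  pull out 2: (2/297) = +1  (since 297 mod 8 = 1)
  reciprocity: (17/297) -> +(297/17)
  reduce: (8/17)
  pull out 2: (2/17) = +1  (since 17 mod 8 = 1)
  pull out 2: (2/17) = +1  (since 17 mod 8 = 1)
  pull out 2: (2/17) = +1  (since 17 mod 8 = 1)
  (1/17) = 1
Product of signs = 1

1


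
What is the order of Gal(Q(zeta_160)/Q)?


|Gal(Q(zeta_160)/Q)| = phi(160)
= 64

64


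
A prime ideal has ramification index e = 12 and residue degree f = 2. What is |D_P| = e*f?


|D_P| = e * f
= 12 * 2
= 24

24


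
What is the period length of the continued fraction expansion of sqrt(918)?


Run the CF algorithm for sqrt(918).
a_0 = floor(sqrt(918)) = 30; set m_0=0, q_0=1.
Recurrence: m' = q*a - m,  q' = (d - m'^2)/q,  a' = floor((a_0 + m')/q').
  step 1: m=30, q=18, a=3
  step 2: m=24, q=19, a=2
  step 3: m=14, q=38, a=1
  step 4: m=24, q=9, a=6
  step 5: m=30, q=2, a=30
  step 6: m=30, q=9, a=6
  step 7: m=24, q=38, a=1
  step 8: m=14, q=19, a=2
  step 9: m=24, q=18, a=3
  step 10: m=30, q=1, a=60
a_10 = 2*a_0 = 60, so the period closes here.
sqrt(918) = [30; 3, 2, 1, 6, 30, 6, 1, 2, 3, 60]
Period length = 10

10


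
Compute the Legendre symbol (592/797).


p = 797 is prime, so compute (592/797) with the reciprocity algorithm (Jacobi-symbol steps: pull out 2s via (2/n), flip via reciprocity, reduce):
  pull out 2: (2/797) = -1  (since 797 mod 8 = 5)
  pull out 2: (2/797) = -1  (since 797 mod 8 = 5)
  pull out 2: (2/797) = -1  (since 797 mod 8 = 5)
  pull out 2: (2/797) = -1  (since 797 mod 8 = 5)
  reciprocity: (37/797) -> +(797/37)
  reduce: (20/37)
  pull out 2: (2/37) = -1  (since 37 mod 8 = 5)
  pull out 2: (2/37) = -1  (since 37 mod 8 = 5)
  reciprocity: (5/37) -> +(37/5)
  reduce: (2/5)
  pull out 2: (2/5) = -1  (since 5 mod 8 = 5)
  (1/5) = 1
Product of signs = -1
(592/797) = -1

-1


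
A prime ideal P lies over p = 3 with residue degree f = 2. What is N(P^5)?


N(P^a) = p^(a*f)
= 3^(5*2)
= 3^10
= 59049

59049


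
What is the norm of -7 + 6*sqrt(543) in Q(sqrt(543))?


N(a + b*sqrt(d)) = a^2 - d*b^2
= (-7)^2 - (543)*(6)^2
= 49 - 19548
= -19499

-19499


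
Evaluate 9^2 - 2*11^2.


x^2 - d*y^2
= 9^2 - 2*11^2
= 81 - 242
= -161

-161


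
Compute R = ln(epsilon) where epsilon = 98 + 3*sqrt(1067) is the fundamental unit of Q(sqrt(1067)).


epsilon = 98 + 3*sqrt(1067)
= 195.9949
R = ln(195.9949)
= 5.2781

5.2781


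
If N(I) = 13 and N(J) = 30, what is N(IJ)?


N(IJ) = N(I) * N(J)
= 13 * 30
= 390

390


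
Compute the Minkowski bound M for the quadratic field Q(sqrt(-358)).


d = -358, d mod 4 = 2, so disc(K) = 4d = -1432; |disc(K)| = 1432
Imaginary quadratic field, so n = 2, s = r2 = 1, r1 = 0
M = (n!/n^n) * (4/pi)^s * sqrt(|disc(K)|) = (2!/2^2) * (4/pi)^1 * sqrt(1432)
= 0.5 * 1.273240 * 37.841776
= 24.0908

24.0908


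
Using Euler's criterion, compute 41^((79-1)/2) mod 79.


p = 79 is prime and the exponent is (p-1)/2 = 39, so by Euler's criterion 41^39 = (41/79) = +1 or -1 mod 79.
Compute by square-and-multiply:
  39 = 32 + 4 + 2 + 1 (binary 100111)
  Repeated squaring mod 79: 41^1 = 41, 41^2 = 22, 41^4 = 10, 41^8 = 21, 41^16 = 46, 41^32 = 62
  41^39 = 41^32 * 41^4 * 41^2 * 41^1 = 62 * 10 * 22 * 41 mod 79
    62 * 10 = 620 = 67 mod 79
    67 * 22 = 1474 = 52 mod 79
    52 * 41 = 2132 = 78 mod 79
  41^39 = 78 mod 79
Result 78 = p - 1 = -1 mod 79: 41 is a quadratic non-residue mod 79. As a residue in [0, p-1] the value is 78.
41^39 mod 79 = 78

78


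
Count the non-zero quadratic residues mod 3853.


For prime p, the number of non-zero quadratic residues is (p-1)/2.
= (3853-1)/2
= 1926

1926


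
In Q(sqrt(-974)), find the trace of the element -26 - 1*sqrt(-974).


Tr(a + b*sqrt(d)) = (a + b*sqrt(d)) + (a - b*sqrt(d)) = 2a
= 2 * (-26)
= -52

-52


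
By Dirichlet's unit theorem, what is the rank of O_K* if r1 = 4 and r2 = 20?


By Dirichlet's unit theorem:
rank = r1 + r2 - 1
= 4 + 20 - 1
= 23

23


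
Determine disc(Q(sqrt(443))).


For K = Q(sqrt(d)) with d squarefree: disc(K) = d if d = 1 mod 4, and disc(K) = 4d if d = 2 or 3 mod 4.
Here d = 443, and d mod 4 = 3.
d = 3 mod 4, not 1 (O_K = Z[sqrt(d)]), so disc(K) = 4d = 4 * (443) = 1772

1772


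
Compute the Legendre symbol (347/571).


p = 571 is prime, so compute (347/571) with the reciprocity algorithm (Jacobi-symbol steps: pull out 2s via (2/n), flip via reciprocity, reduce):
  reciprocity: (347/571) -> -(571/347)
  reduce: (224/347)
  pull out 2: (2/347) = -1  (since 347 mod 8 = 3)
  pull out 2: (2/347) = -1  (since 347 mod 8 = 3)
  pull out 2: (2/347) = -1  (since 347 mod 8 = 3)
  pull out 2: (2/347) = -1  (since 347 mod 8 = 3)
  pull out 2: (2/347) = -1  (since 347 mod 8 = 3)
  reciprocity: (7/347) -> -(347/7)
  reduce: (4/7)
  pull out 2: (2/7) = +1  (since 7 mod 8 = 7)
  pull out 2: (2/7) = +1  (since 7 mod 8 = 7)
  (1/7) = 1
Product of signs = -1
(347/571) = -1

-1


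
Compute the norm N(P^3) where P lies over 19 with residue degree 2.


N(P^a) = p^(a*f)
= 19^(3*2)
= 19^6
= 47045881

47045881


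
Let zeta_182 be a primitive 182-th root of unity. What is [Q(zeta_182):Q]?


The degree equals Euler's totient phi(182).
182 = 2 * 7 * 13
phi(182) = 72

72


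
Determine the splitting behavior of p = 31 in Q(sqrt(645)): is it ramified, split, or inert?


K = Q(sqrt(645)). Since d mod 4 = 1, disc(K) = 645.
Check p | disc: 645 mod 31 = 25.
p does not divide disc. Compute Legendre symbol (d/p):
25^((31-1)/2) mod 31 = 1
(d/p) = 1, so p splits: (p) = P*P' with e=1, f=1, g=2.
Therefore p is split.

split


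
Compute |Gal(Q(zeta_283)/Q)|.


|Gal(Q(zeta_283)/Q)| = phi(283)
= 282

282


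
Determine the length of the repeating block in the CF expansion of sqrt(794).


Run the CF algorithm for sqrt(794).
a_0 = floor(sqrt(794)) = 28; set m_0=0, q_0=1.
Recurrence: m' = q*a - m,  q' = (d - m'^2)/q,  a' = floor((a_0 + m')/q').
  step 1: m=28, q=10, a=5
  step 2: m=22, q=31, a=1
  step 3: m=9, q=23, a=1
  step 4: m=14, q=26, a=1
  step 5: m=12, q=25, a=1
  step 6: m=13, q=25, a=1
  step 7: m=12, q=26, a=1
  step 8: m=14, q=23, a=1
  step 9: m=9, q=31, a=1
  step 10: m=22, q=10, a=5
  step 11: m=28, q=1, a=56
a_11 = 2*a_0 = 56, so the period closes here.
sqrt(794) = [28; 5, 1, 1, 1, 1, 1, 1, 1, 1, 5, 56]
Period length = 11

11


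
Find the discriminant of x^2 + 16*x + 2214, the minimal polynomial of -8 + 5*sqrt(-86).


The element -8 + 5*sqrt(-86) has minimal polynomial:
x^2 + 16*x + 2214
Discriminant = (16)^2 - 4*(2214)
= 256 - 8856
= -8600

-8600


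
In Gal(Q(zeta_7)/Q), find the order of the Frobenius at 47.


The Frobenius at p in Gal(Q(zeta_n)/Q) = (Z/nZ)* is the class of p, so its order is ord_7(47), the smallest k >= 1 with 47^k = 1 mod 7.
n = 7 = 7, phi(7) = 6; the order divides phi(n).
Divisors of 6: 1, 2, 3, 6
Repeated squaring mod 7: 47^1 = 5, 47^2 = 4, 47^4 = 2
Test divisors in increasing order:
  k=1: 47^1 = 5 mod 7
  k=2: 47^2 = 4 mod 7
  k=3: 47^3 = 4 * 5 = 6 mod 7
  k=6: 47^6 = 2 * 4 = 1 mod 7  <- first divisor giving 1
Order = 6

6


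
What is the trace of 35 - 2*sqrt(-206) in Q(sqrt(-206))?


Tr(a + b*sqrt(d)) = (a + b*sqrt(d)) + (a - b*sqrt(d)) = 2a
= 2 * (35)
= 70

70


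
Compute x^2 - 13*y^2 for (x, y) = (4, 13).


x^2 - d*y^2
= 4^2 - 13*13^2
= 16 - 2197
= -2181

-2181


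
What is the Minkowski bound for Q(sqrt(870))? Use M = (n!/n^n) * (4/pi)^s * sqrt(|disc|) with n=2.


d = 870, d mod 4 = 2, so disc(K) = 4d = 3480; |disc(K)| = 3480
Real quadratic field, so n = 2, s = r2 = 0, r1 = 2
M = (n!/n^n) * (4/pi)^s * sqrt(|disc(K)|) = (2!/2^2) * (4/pi)^0 * sqrt(3480)
= 0.5 * 1.000000 * 58.991525
= 29.4958

29.4958


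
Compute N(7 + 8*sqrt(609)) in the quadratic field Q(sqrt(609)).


N(a + b*sqrt(d)) = a^2 - d*b^2
= (7)^2 - (609)*(8)^2
= 49 - 38976
= -38927

-38927


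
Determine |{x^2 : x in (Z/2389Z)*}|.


For prime p, the number of non-zero quadratic residues is (p-1)/2.
= (2389-1)/2
= 1194

1194


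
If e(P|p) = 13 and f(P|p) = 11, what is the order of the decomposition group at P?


|D_P| = e * f
= 13 * 11
= 143

143


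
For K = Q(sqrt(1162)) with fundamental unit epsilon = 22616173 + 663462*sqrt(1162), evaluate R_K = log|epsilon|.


epsilon = 22616173 + 663462*sqrt(1162)
= 4.5232e+07
R = ln(4.5232e+07)
= 17.6273

17.6273


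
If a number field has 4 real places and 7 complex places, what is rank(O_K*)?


By Dirichlet's unit theorem:
rank = r1 + r2 - 1
= 4 + 7 - 1
= 10

10


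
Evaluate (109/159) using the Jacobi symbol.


Compute (109/159) via quadratic reciprocity:
  reciprocity: (109/159) -> +(159/109)
  reduce: (50/109)
  pull out 2: (2/109) = -1  (since 109 mod 8 = 5)
  reciprocity: (25/109) -> +(109/25)
  reduce: (9/25)
  reciprocity: (9/25) -> +(25/9)
  reduce: (7/9)
  reciprocity: (7/9) -> +(9/7)
  reduce: (2/7)
  pull out 2: (2/7) = +1  (since 7 mod 8 = 7)
  (1/7) = 1
Product of signs = -1

-1


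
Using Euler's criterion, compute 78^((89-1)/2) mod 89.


p = 89 is prime and the exponent is (p-1)/2 = 44, so by Euler's criterion 78^44 = (78/89) = +1 or -1 mod 89.
Compute by square-and-multiply:
  44 = 32 + 8 + 4 (binary 101100)
  Repeated squaring mod 89: 78^1 = 78, 78^2 = 32, 78^4 = 45, 78^8 = 67, 78^16 = 39, 78^32 = 8
  78^44 = 78^32 * 78^8 * 78^4 = 8 * 67 * 45 mod 89
    8 * 67 = 536 = 2 mod 89
    2 * 45 = 90 = 1 mod 89
  78^44 = 1 mod 89
Result 1: 78 is a quadratic residue mod 89.
78^44 mod 89 = 1

1


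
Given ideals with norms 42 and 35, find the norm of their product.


N(IJ) = N(I) * N(J)
= 42 * 35
= 1470

1470


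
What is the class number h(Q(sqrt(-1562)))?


K = Q(sqrt(-1562)). d mod 4 = 2, so D = disc(K) = 4d = -6248
h(K) equals the number of primitive reduced positive-definite forms (a, b, c) = a*x^2 + b*x*y + c*y^2 with b^2 - 4ac = D,
where reduced means |b| <= a <= c, with b >= 0 whenever |b| = a or a = c, and primitive means gcd(a, b, c) = 1.
Reduced forces 3a^2 <= |D| = 6248, so 1 <= a <= 45; b must have the parity of D, and c = (b^2 - D)/(4a) must be an integer >= a.
Enumerate a = 1..45, b in [-a, a]:
  a=1: (1, 0, 1562)  [1]
  a=2: (2, 0, 781)  [1]
  a=3: (3, -2, 521), (3, 2, 521)  [2]
  a=4..5: none
  a=6: (6, -4, 261), (6, 4, 261)  [2]
  a=7..8: none
  a=9: (9, -4, 174), (9, 4, 174)  [2]
  a=10: none
  a=11: (11, 0, 142)  [1]
  a=12..16: none
  a=17: (17, -12, 94), (17, 12, 94)  [2]
  a=18: (18, -4, 87), (18, 4, 87)  [2]
  a=19..21: none
  a=22: (22, 0, 71)  [1]
  a=23: (23, -10, 69), (23, 10, 69)  [2]
  a=24..26: none
  a=27: (27, -4, 58), (27, 4, 58)  [2]
  a=28: none
  a=29: (29, -4, 54), (29, 4, 54)  [2]
  a=30: none
  a=31: (31, -18, 53), (31, 18, 53)  [2]
  a=32: none
  a=33: (33, -22, 51), (33, 22, 51)  [2]
  a=34: (34, -12, 47), (34, 12, 47)  [2]
  a=35..40: none
  a=41: (41, -36, 46), (41, 36, 46)  [2]
  a=42..45: none
Total reduced forms: 1 + 1 + 2 + 2 + 2 + 1 + 2 + 2 + 1 + 2 + 2 + 2 + 2 + 2 + 2 + 2 = 28
h = 28

28


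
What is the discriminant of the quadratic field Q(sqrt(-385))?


For K = Q(sqrt(d)) with d squarefree: disc(K) = d if d = 1 mod 4, and disc(K) = 4d if d = 2 or 3 mod 4.
Here d = -385, and d mod 4 = 3.
d = 3 mod 4, not 1 (O_K = Z[sqrt(d)]), so disc(K) = 4d = 4 * (-385) = -1540

-1540


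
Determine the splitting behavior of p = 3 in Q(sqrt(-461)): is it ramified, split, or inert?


K = Q(sqrt(-461)). Since d mod 4 = 3, disc(K) = -1844.
Check p | disc: -1844 mod 3 = 1.
p does not divide disc. Compute Legendre symbol (d/p):
1^((3-1)/2) mod 3 = 1
(d/p) = 1, so p splits: (p) = P*P' with e=1, f=1, g=2.
Therefore p is split.

split


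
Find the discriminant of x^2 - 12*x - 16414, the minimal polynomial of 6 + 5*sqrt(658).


The element 6 + 5*sqrt(658) has minimal polynomial:
x^2 - 12*x - 16414
Discriminant = (-12)^2 - 4*(-16414)
= 144 + 65656
= 65800

65800


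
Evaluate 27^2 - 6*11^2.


x^2 - d*y^2
= 27^2 - 6*11^2
= 729 - 726
= 3

3


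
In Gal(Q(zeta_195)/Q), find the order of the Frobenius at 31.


The Frobenius at p in Gal(Q(zeta_n)/Q) = (Z/nZ)* is the class of p, so its order is ord_195(31), the smallest k >= 1 with 31^k = 1 mod 195.
n = 195 = 3 * 5 * 13, phi(195) = 96; the order divides phi(n).
Divisors of 96: 1, 2, 3, 4, 6, 8, 12, 16, 24, 32, 48, 96
Repeated squaring mod 195: 31^1 = 31, 31^2 = 181, 31^4 = 1, 31^8 = 1, 31^16 = 1, 31^32 = 1, 31^64 = 1
Test divisors in increasing order:
  k=1: 31^1 = 31 mod 195
  k=2: 31^2 = 181 mod 195
  k=3: 31^3 = 181 * 31 = 151 mod 195
  k=4: 31^4 = 1 mod 195  <- first divisor giving 1
Order = 4

4


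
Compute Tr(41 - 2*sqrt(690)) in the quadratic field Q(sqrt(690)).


Tr(a + b*sqrt(d)) = (a + b*sqrt(d)) + (a - b*sqrt(d)) = 2a
= 2 * (41)
= 82

82


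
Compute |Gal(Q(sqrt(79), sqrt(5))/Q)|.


The 2 square roots of distinct primes are multiplicatively independent over Q,
so [K:Q] = 2^2 and Gal(K/Q) is isomorphic to (Z/2Z)^2.
|Gal| = 2^2 = 4

4


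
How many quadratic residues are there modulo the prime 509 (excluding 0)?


For prime p, the number of non-zero quadratic residues is (p-1)/2.
= (509-1)/2
= 254

254


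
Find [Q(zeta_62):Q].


The degree equals Euler's totient phi(62).
62 = 2 * 31
phi(62) = 30

30


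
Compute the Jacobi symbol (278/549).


Compute (278/549) via quadratic reciprocity:
  pull out 2: (2/549) = -1  (since 549 mod 8 = 5)
  reciprocity: (139/549) -> +(549/139)
  reduce: (132/139)
  pull out 2: (2/139) = -1  (since 139 mod 8 = 3)
  pull out 2: (2/139) = -1  (since 139 mod 8 = 3)
  reciprocity: (33/139) -> +(139/33)
  reduce: (7/33)
  reciprocity: (7/33) -> +(33/7)
  reduce: (5/7)
  reciprocity: (5/7) -> +(7/5)
  reduce: (2/5)
  pull out 2: (2/5) = -1  (since 5 mod 8 = 5)
  (1/5) = 1
Product of signs = 1

1


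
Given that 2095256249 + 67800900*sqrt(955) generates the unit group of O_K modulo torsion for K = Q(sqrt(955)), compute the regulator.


epsilon = 2095256249 + 67800900*sqrt(955)
= 4.1905e+09
R = ln(4.1905e+09)
= 22.1561

22.1561


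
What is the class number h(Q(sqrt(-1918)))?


K = Q(sqrt(-1918)). d mod 4 = 2, so D = disc(K) = 4d = -7672
h(K) equals the number of primitive reduced positive-definite forms (a, b, c) = a*x^2 + b*x*y + c*y^2 with b^2 - 4ac = D,
where reduced means |b| <= a <= c, with b >= 0 whenever |b| = a or a = c, and primitive means gcd(a, b, c) = 1.
Reduced forces 3a^2 <= |D| = 7672, so 1 <= a <= 50; b must have the parity of D, and c = (b^2 - D)/(4a) must be an integer >= a.
Enumerate a = 1..50, b in [-a, a]:
  a=1: (1, 0, 1918)  [1]
  a=2: (2, 0, 959)  [1]
  a=3..6: none
  a=7: (7, 0, 274)  [1]
  a=8..13: none
  a=14: (14, 0, 137)  [1]
  a=15..18: none
  a=19: (19, -2, 101), (19, 2, 101)  [2]
  a=20..28: none
  a=29: (29, -10, 67), (29, 10, 67)  [2]
  a=30: none
  a=31: (31, -4, 62), (31, 4, 62)  [2]
  a=32..37: none
  a=38: (38, -36, 59), (38, 36, 59)  [2]
  a=39..40: none
  a=41: (41, -6, 47), (41, 6, 47)  [2]
  a=42: none
  a=43: (43, -38, 53), (43, 38, 53)  [2]
  a=44..50: none
Total reduced forms: 1 + 1 + 1 + 1 + 2 + 2 + 2 + 2 + 2 + 2 = 16
h = 16

16


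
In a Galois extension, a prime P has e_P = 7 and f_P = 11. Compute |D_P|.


|D_P| = e * f
= 7 * 11
= 77

77


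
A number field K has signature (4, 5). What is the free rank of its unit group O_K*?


By Dirichlet's unit theorem:
rank = r1 + r2 - 1
= 4 + 5 - 1
= 8

8


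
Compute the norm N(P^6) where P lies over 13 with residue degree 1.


N(P^a) = p^(a*f)
= 13^(6*1)
= 13^6
= 4826809

4826809


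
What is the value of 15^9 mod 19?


p = 19 is prime and the exponent is (p-1)/2 = 9, so by Euler's criterion 15^9 = (15/19) = +1 or -1 mod 19.
Compute by square-and-multiply:
  9 = 8 + 1 (binary 1001)
  Repeated squaring mod 19: 15^1 = 15, 15^2 = 16, 15^4 = 9, 15^8 = 5
  15^9 = 15^8 * 15^1 = 5 * 15 mod 19
    5 * 15 = 75 = 18 mod 19
  15^9 = 18 mod 19
Result 18 = p - 1 = -1 mod 19: 15 is a quadratic non-residue mod 19. As a residue in [0, p-1] the value is 18.
15^9 mod 19 = 18

18


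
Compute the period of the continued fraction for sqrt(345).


Run the CF algorithm for sqrt(345).
a_0 = floor(sqrt(345)) = 18; set m_0=0, q_0=1.
Recurrence: m' = q*a - m,  q' = (d - m'^2)/q,  a' = floor((a_0 + m')/q').
  step 1: m=18, q=21, a=1
  step 2: m=3, q=16, a=1
  step 3: m=13, q=11, a=2
  step 4: m=9, q=24, a=1
  step 5: m=15, q=5, a=6
  step 6: m=15, q=24, a=1
  step 7: m=9, q=11, a=2
  step 8: m=13, q=16, a=1
  step 9: m=3, q=21, a=1
  step 10: m=18, q=1, a=36
a_10 = 2*a_0 = 36, so the period closes here.
sqrt(345) = [18; 1, 1, 2, 1, 6, 1, 2, 1, 1, 36]
Period length = 10

10


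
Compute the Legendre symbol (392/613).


p = 613 is prime, so compute (392/613) with the reciprocity algorithm (Jacobi-symbol steps: pull out 2s via (2/n), flip via reciprocity, reduce):
  pull out 2: (2/613) = -1  (since 613 mod 8 = 5)
  pull out 2: (2/613) = -1  (since 613 mod 8 = 5)
  pull out 2: (2/613) = -1  (since 613 mod 8 = 5)
  reciprocity: (49/613) -> +(613/49)
  reduce: (25/49)
  reciprocity: (25/49) -> +(49/25)
  reduce: (24/25)
  pull out 2: (2/25) = +1  (since 25 mod 8 = 1)
  pull out 2: (2/25) = +1  (since 25 mod 8 = 1)
  pull out 2: (2/25) = +1  (since 25 mod 8 = 1)
  reciprocity: (3/25) -> +(25/3)
  reduce: (1/3)
  (1/3) = 1
Product of signs = -1
(392/613) = -1

-1


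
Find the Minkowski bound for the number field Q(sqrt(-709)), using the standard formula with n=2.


d = -709, d mod 4 = 3, so disc(K) = 4d = -2836; |disc(K)| = 2836
Imaginary quadratic field, so n = 2, s = r2 = 1, r1 = 0
M = (n!/n^n) * (4/pi)^s * sqrt(|disc(K)|) = (2!/2^2) * (4/pi)^1 * sqrt(2836)
= 0.5 * 1.273240 * 53.254108
= 33.9026

33.9026


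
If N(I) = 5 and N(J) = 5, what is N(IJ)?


N(IJ) = N(I) * N(J)
= 5 * 5
= 25

25


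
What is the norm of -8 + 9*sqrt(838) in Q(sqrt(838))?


N(a + b*sqrt(d)) = a^2 - d*b^2
= (-8)^2 - (838)*(9)^2
= 64 - 67878
= -67814

-67814


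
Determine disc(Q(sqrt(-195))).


For K = Q(sqrt(d)) with d squarefree: disc(K) = d if d = 1 mod 4, and disc(K) = 4d if d = 2 or 3 mod 4.
Here d = -195, and d mod 4 = 1.
d = 1 mod 4 (O_K = Z[(1+sqrt(d))/2]), so disc(K) = d = -195

-195


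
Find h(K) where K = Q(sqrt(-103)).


K = Q(sqrt(-103)). d mod 4 = 1, so D = disc(K) = d = -103
h(K) equals the number of primitive reduced positive-definite forms (a, b, c) = a*x^2 + b*x*y + c*y^2 with b^2 - 4ac = D,
where reduced means |b| <= a <= c, with b >= 0 whenever |b| = a or a = c, and primitive means gcd(a, b, c) = 1.
Reduced forces 3a^2 <= |D| = 103, so 1 <= a <= 5; b must have the parity of D, and c = (b^2 - D)/(4a) must be an integer >= a.
Enumerate a = 1..5, b in [-a, a]:
  a=1: (1, 1, 26)  [1]
  a=2: (2, -1, 13), (2, 1, 13)  [2]
  a=3: none
  a=4: (4, -3, 7), (4, 3, 7)  [2]
  a=5: none
Total reduced forms: 1 + 2 + 2 = 5
h = 5

5


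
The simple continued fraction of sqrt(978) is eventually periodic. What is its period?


Run the CF algorithm for sqrt(978).
a_0 = floor(sqrt(978)) = 31; set m_0=0, q_0=1.
Recurrence: m' = q*a - m,  q' = (d - m'^2)/q,  a' = floor((a_0 + m')/q').
  step 1: m=31, q=17, a=3
  step 2: m=20, q=34, a=1
  step 3: m=14, q=23, a=1
  step 4: m=9, q=39, a=1
  step 5: m=30, q=2, a=30
  step 6: m=30, q=39, a=1
  step 7: m=9, q=23, a=1
  step 8: m=14, q=34, a=1
  step 9: m=20, q=17, a=3
  step 10: m=31, q=1, a=62
a_10 = 2*a_0 = 62, so the period closes here.
sqrt(978) = [31; 3, 1, 1, 1, 30, 1, 1, 1, 3, 62]
Period length = 10

10


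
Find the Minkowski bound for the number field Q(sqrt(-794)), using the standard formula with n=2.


d = -794, d mod 4 = 2, so disc(K) = 4d = -3176; |disc(K)| = 3176
Imaginary quadratic field, so n = 2, s = r2 = 1, r1 = 0
M = (n!/n^n) * (4/pi)^s * sqrt(|disc(K)|) = (2!/2^2) * (4/pi)^1 * sqrt(3176)
= 0.5 * 1.273240 * 56.356011
= 35.8774

35.8774


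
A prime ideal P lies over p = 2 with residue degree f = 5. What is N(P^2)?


N(P^a) = p^(a*f)
= 2^(2*5)
= 2^10
= 1024

1024


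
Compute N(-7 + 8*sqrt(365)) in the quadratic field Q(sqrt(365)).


N(a + b*sqrt(d)) = a^2 - d*b^2
= (-7)^2 - (365)*(8)^2
= 49 - 23360
= -23311

-23311


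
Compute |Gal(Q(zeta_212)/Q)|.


|Gal(Q(zeta_212)/Q)| = phi(212)
= 104

104


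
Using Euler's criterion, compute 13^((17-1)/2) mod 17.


p = 17 is prime and the exponent is (p-1)/2 = 8, so by Euler's criterion 13^8 = (13/17) = +1 or -1 mod 17.
Compute by square-and-multiply:
  8 = 8 (binary 1000)
  Repeated squaring mod 17: 13^1 = 13, 13^2 = 16, 13^4 = 1, 13^8 = 1
  13^8 = 1 mod 17
Result 1: 13 is a quadratic residue mod 17.
13^8 mod 17 = 1

1


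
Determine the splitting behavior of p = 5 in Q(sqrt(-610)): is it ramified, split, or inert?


K = Q(sqrt(-610)). Since d mod 4 = 2, disc(K) = -2440.
Check p | disc: -2440 mod 5 = 0.
p divides disc, so p ramifies: (p) = P^2 with e=2, f=1, g=1.
Therefore p is ramified.

ramified


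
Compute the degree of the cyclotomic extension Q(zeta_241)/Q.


The degree equals Euler's totient phi(241).
241 = 241
phi(241) = 240

240


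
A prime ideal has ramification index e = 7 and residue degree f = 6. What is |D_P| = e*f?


|D_P| = e * f
= 7 * 6
= 42

42


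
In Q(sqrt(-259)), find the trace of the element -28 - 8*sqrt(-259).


Tr(a + b*sqrt(d)) = (a + b*sqrt(d)) + (a - b*sqrt(d)) = 2a
= 2 * (-28)
= -56

-56


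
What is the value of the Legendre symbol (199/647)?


p = 647 is prime, so compute (199/647) with the reciprocity algorithm (Jacobi-symbol steps: pull out 2s via (2/n), flip via reciprocity, reduce):
  reciprocity: (199/647) -> -(647/199)
  reduce: (50/199)
  pull out 2: (2/199) = +1  (since 199 mod 8 = 7)
  reciprocity: (25/199) -> +(199/25)
  reduce: (24/25)
  pull out 2: (2/25) = +1  (since 25 mod 8 = 1)
  pull out 2: (2/25) = +1  (since 25 mod 8 = 1)
  pull out 2: (2/25) = +1  (since 25 mod 8 = 1)
  reciprocity: (3/25) -> +(25/3)
  reduce: (1/3)
  (1/3) = 1
Product of signs = -1
(199/647) = -1

-1


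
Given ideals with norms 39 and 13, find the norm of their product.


N(IJ) = N(I) * N(J)
= 39 * 13
= 507

507


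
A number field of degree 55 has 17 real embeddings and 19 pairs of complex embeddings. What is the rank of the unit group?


By Dirichlet's unit theorem:
rank = r1 + r2 - 1
= 17 + 19 - 1
= 35

35


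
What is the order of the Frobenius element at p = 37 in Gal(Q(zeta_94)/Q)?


The Frobenius at p in Gal(Q(zeta_n)/Q) = (Z/nZ)* is the class of p, so its order is ord_94(37), the smallest k >= 1 with 37^k = 1 mod 94.
n = 94 = 2 * 47, phi(94) = 46; the order divides phi(n).
Divisors of 46: 1, 2, 23, 46
Repeated squaring mod 94: 37^1 = 37, 37^2 = 53, 37^4 = 83, 37^8 = 27, 37^16 = 71, 37^32 = 59
Test divisors in increasing order:
  k=1: 37^1 = 37 mod 94
  k=2: 37^2 = 53 mod 94
  k=23: 37^23 = 71 * 83 * 53 * 37 = 1 mod 94  <- first divisor giving 1
Order = 23

23


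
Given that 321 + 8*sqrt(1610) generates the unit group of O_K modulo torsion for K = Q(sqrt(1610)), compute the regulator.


epsilon = 321 + 8*sqrt(1610)
= 641.9984
R = ln(641.9984)
= 6.4646

6.4646


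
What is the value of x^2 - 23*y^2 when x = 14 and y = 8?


x^2 - d*y^2
= 14^2 - 23*8^2
= 196 - 1472
= -1276

-1276


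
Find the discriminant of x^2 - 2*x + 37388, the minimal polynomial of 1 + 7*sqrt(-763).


The element 1 + 7*sqrt(-763) has minimal polynomial:
x^2 - 2*x + 37388
Discriminant = (-2)^2 - 4*(37388)
= 4 - 149552
= -149548

-149548


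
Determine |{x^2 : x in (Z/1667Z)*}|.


For prime p, the number of non-zero quadratic residues is (p-1)/2.
= (1667-1)/2
= 833

833


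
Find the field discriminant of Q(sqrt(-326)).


For K = Q(sqrt(d)) with d squarefree: disc(K) = d if d = 1 mod 4, and disc(K) = 4d if d = 2 or 3 mod 4.
Here d = -326, and d mod 4 = 2.
d = 2 mod 4, not 1 (O_K = Z[sqrt(d)]), so disc(K) = 4d = 4 * (-326) = -1304

-1304


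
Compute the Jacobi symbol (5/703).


Compute (5/703) via quadratic reciprocity:
  reciprocity: (5/703) -> +(703/5)
  reduce: (3/5)
  reciprocity: (3/5) -> +(5/3)
  reduce: (2/3)
  pull out 2: (2/3) = -1  (since 3 mod 8 = 3)
  (1/3) = 1
Product of signs = -1

-1


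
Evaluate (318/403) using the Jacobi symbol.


Compute (318/403) via quadratic reciprocity:
  pull out 2: (2/403) = -1  (since 403 mod 8 = 3)
  reciprocity: (159/403) -> -(403/159)
  reduce: (85/159)
  reciprocity: (85/159) -> +(159/85)
  reduce: (74/85)
  pull out 2: (2/85) = -1  (since 85 mod 8 = 5)
  reciprocity: (37/85) -> +(85/37)
  reduce: (11/37)
  reciprocity: (11/37) -> +(37/11)
  reduce: (4/11)
  pull out 2: (2/11) = -1  (since 11 mod 8 = 3)
  pull out 2: (2/11) = -1  (since 11 mod 8 = 3)
  (1/11) = 1
Product of signs = -1

-1


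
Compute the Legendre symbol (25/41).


p = 41 is prime, so compute (25/41) with the reciprocity algorithm (Jacobi-symbol steps: pull out 2s via (2/n), flip via reciprocity, reduce):
  reciprocity: (25/41) -> +(41/25)
  reduce: (16/25)
  pull out 2: (2/25) = +1  (since 25 mod 8 = 1)
  pull out 2: (2/25) = +1  (since 25 mod 8 = 1)
  pull out 2: (2/25) = +1  (since 25 mod 8 = 1)
  pull out 2: (2/25) = +1  (since 25 mod 8 = 1)
  (1/25) = 1
Product of signs = 1
(25/41) = 1

1


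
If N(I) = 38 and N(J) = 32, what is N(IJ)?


N(IJ) = N(I) * N(J)
= 38 * 32
= 1216

1216


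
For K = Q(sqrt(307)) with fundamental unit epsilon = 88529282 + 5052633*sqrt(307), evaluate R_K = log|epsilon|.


epsilon = 88529282 + 5052633*sqrt(307)
= 1.7706e+08
R = ln(1.7706e+08)
= 18.9920

18.9920


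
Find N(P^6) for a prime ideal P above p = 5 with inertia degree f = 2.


N(P^a) = p^(a*f)
= 5^(6*2)
= 5^12
= 244140625

244140625


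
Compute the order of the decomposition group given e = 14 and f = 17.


|D_P| = e * f
= 14 * 17
= 238

238


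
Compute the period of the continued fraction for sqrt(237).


Run the CF algorithm for sqrt(237).
a_0 = floor(sqrt(237)) = 15; set m_0=0, q_0=1.
Recurrence: m' = q*a - m,  q' = (d - m'^2)/q,  a' = floor((a_0 + m')/q').
  step 1: m=15, q=12, a=2
  step 2: m=9, q=13, a=1
  step 3: m=4, q=17, a=1
  step 4: m=13, q=4, a=7
  step 5: m=15, q=3, a=10
  step 6: m=15, q=4, a=7
  step 7: m=13, q=17, a=1
  step 8: m=4, q=13, a=1
  step 9: m=9, q=12, a=2
  step 10: m=15, q=1, a=30
a_10 = 2*a_0 = 30, so the period closes here.
sqrt(237) = [15; 2, 1, 1, 7, 10, 7, 1, 1, 2, 30]
Period length = 10

10


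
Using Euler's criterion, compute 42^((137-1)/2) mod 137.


p = 137 is prime and the exponent is (p-1)/2 = 68, so by Euler's criterion 42^68 = (42/137) = +1 or -1 mod 137.
Compute by square-and-multiply:
  68 = 64 + 4 (binary 1000100)
  Repeated squaring mod 137: 42^1 = 42, 42^2 = 120, 42^4 = 15, 42^8 = 88, 42^16 = 72, 42^32 = 115, 42^64 = 73
  42^68 = 42^64 * 42^4 = 73 * 15 mod 137
    73 * 15 = 1095 = 136 mod 137
  42^68 = 136 mod 137
Result 136 = p - 1 = -1 mod 137: 42 is a quadratic non-residue mod 137. As a residue in [0, p-1] the value is 136.
42^68 mod 137 = 136

136


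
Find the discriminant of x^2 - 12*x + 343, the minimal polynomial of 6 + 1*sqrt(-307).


The element 6 + 1*sqrt(-307) has minimal polynomial:
x^2 - 12*x + 343
Discriminant = (-12)^2 - 4*(343)
= 144 - 1372
= -1228

-1228


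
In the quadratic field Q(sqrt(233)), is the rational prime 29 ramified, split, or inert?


K = Q(sqrt(233)). Since d mod 4 = 1, disc(K) = 233.
Check p | disc: 233 mod 29 = 1.
p does not divide disc. Compute Legendre symbol (d/p):
1^((29-1)/2) mod 29 = 1
(d/p) = 1, so p splits: (p) = P*P' with e=1, f=1, g=2.
Therefore p is split.

split


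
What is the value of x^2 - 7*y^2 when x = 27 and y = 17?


x^2 - d*y^2
= 27^2 - 7*17^2
= 729 - 2023
= -1294

-1294


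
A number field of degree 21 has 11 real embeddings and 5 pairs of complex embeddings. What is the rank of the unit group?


By Dirichlet's unit theorem:
rank = r1 + r2 - 1
= 11 + 5 - 1
= 15

15


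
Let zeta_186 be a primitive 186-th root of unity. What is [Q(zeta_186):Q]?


The degree equals Euler's totient phi(186).
186 = 2 * 3 * 31
phi(186) = 60

60


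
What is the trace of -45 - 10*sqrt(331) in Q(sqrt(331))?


Tr(a + b*sqrt(d)) = (a + b*sqrt(d)) + (a - b*sqrt(d)) = 2a
= 2 * (-45)
= -90

-90


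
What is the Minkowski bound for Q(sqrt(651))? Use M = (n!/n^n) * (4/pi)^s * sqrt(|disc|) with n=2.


d = 651, d mod 4 = 3, so disc(K) = 4d = 2604; |disc(K)| = 2604
Real quadratic field, so n = 2, s = r2 = 0, r1 = 2
M = (n!/n^n) * (4/pi)^s * sqrt(|disc(K)|) = (2!/2^2) * (4/pi)^0 * sqrt(2604)
= 0.5 * 1.000000 * 51.029403
= 25.5147

25.5147


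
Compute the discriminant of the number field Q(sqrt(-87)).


For K = Q(sqrt(d)) with d squarefree: disc(K) = d if d = 1 mod 4, and disc(K) = 4d if d = 2 or 3 mod 4.
Here d = -87, and d mod 4 = 1.
d = 1 mod 4 (O_K = Z[(1+sqrt(d))/2]), so disc(K) = d = -87

-87


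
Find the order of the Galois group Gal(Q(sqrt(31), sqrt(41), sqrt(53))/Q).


The 3 square roots of distinct primes are multiplicatively independent over Q,
so [K:Q] = 2^3 and Gal(K/Q) is isomorphic to (Z/2Z)^3.
|Gal| = 2^3 = 8

8


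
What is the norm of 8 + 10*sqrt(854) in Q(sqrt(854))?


N(a + b*sqrt(d)) = a^2 - d*b^2
= (8)^2 - (854)*(10)^2
= 64 - 85400
= -85336

-85336


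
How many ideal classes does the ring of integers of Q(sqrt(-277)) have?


K = Q(sqrt(-277)). d mod 4 = 3, so D = disc(K) = 4d = -1108
h(K) equals the number of primitive reduced positive-definite forms (a, b, c) = a*x^2 + b*x*y + c*y^2 with b^2 - 4ac = D,
where reduced means |b| <= a <= c, with b >= 0 whenever |b| = a or a = c, and primitive means gcd(a, b, c) = 1.
Reduced forces 3a^2 <= |D| = 1108, so 1 <= a <= 19; b must have the parity of D, and c = (b^2 - D)/(4a) must be an integer >= a.
Enumerate a = 1..19, b in [-a, a]:
  a=1: (1, 0, 277)  [1]
  a=2: (2, 2, 139)  [1]
  a=3..10: none
  a=11: (11, -6, 26), (11, 6, 26)  [2]
  a=12: none
  a=13: (13, -6, 22), (13, 6, 22)  [2]
  a=14..19: none
Total reduced forms: 1 + 1 + 2 + 2 = 6
h = 6

6


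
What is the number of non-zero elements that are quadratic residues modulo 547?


For prime p, the number of non-zero quadratic residues is (p-1)/2.
= (547-1)/2
= 273

273


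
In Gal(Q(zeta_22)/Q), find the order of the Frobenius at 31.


The Frobenius at p in Gal(Q(zeta_n)/Q) = (Z/nZ)* is the class of p, so its order is ord_22(31), the smallest k >= 1 with 31^k = 1 mod 22.
n = 22 = 2 * 11, phi(22) = 10; the order divides phi(n).
Divisors of 10: 1, 2, 5, 10
Repeated squaring mod 22: 31^1 = 9, 31^2 = 15, 31^4 = 5, 31^8 = 3
Test divisors in increasing order:
  k=1: 31^1 = 9 mod 22
  k=2: 31^2 = 15 mod 22
  k=5: 31^5 = 5 * 9 = 1 mod 22  <- first divisor giving 1
Order = 5

5


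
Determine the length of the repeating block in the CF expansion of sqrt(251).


Run the CF algorithm for sqrt(251).
a_0 = floor(sqrt(251)) = 15; set m_0=0, q_0=1.
Recurrence: m' = q*a - m,  q' = (d - m'^2)/q,  a' = floor((a_0 + m')/q').
  step 1: m=15, q=26, a=1
  step 2: m=11, q=5, a=5
  step 3: m=14, q=11, a=2
  step 4: m=8, q=17, a=1
  step 5: m=9, q=10, a=2
  step 6: m=11, q=13, a=2
  step 7: m=15, q=2, a=15
  step 8: m=15, q=13, a=2
  step 9: m=11, q=10, a=2
  step 10: m=9, q=17, a=1
  step 11: m=8, q=11, a=2
  step 12: m=14, q=5, a=5
  step 13: m=11, q=26, a=1
  step 14: m=15, q=1, a=30
a_14 = 2*a_0 = 30, so the period closes here.
sqrt(251) = [15; 1, 5, 2, 1, 2, 2, 15, 2, 2, 1, 2, 5, 1, 30]
Period length = 14

14


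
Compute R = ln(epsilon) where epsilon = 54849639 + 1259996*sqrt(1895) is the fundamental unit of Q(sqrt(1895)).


epsilon = 54849639 + 1259996*sqrt(1895)
= 1.0970e+08
R = ln(1.0970e+08)
= 18.5133

18.5133


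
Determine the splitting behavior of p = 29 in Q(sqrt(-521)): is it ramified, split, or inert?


K = Q(sqrt(-521)). Since d mod 4 = 3, disc(K) = -2084.
Check p | disc: -2084 mod 29 = 4.
p does not divide disc. Compute Legendre symbol (d/p):
1^((29-1)/2) mod 29 = 1
(d/p) = 1, so p splits: (p) = P*P' with e=1, f=1, g=2.
Therefore p is split.

split


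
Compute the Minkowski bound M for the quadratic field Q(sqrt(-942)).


d = -942, d mod 4 = 2, so disc(K) = 4d = -3768; |disc(K)| = 3768
Imaginary quadratic field, so n = 2, s = r2 = 1, r1 = 0
M = (n!/n^n) * (4/pi)^s * sqrt(|disc(K)|) = (2!/2^2) * (4/pi)^1 * sqrt(3768)
= 0.5 * 1.273240 * 61.384037
= 39.0783

39.0783


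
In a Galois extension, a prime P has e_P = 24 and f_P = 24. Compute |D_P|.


|D_P| = e * f
= 24 * 24
= 576

576


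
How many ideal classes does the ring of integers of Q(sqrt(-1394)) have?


K = Q(sqrt(-1394)). d mod 4 = 2, so D = disc(K) = 4d = -5576
h(K) equals the number of primitive reduced positive-definite forms (a, b, c) = a*x^2 + b*x*y + c*y^2 with b^2 - 4ac = D,
where reduced means |b| <= a <= c, with b >= 0 whenever |b| = a or a = c, and primitive means gcd(a, b, c) = 1.
Reduced forces 3a^2 <= |D| = 5576, so 1 <= a <= 43; b must have the parity of D, and c = (b^2 - D)/(4a) must be an integer >= a.
Enumerate a = 1..43, b in [-a, a]:
  a=1: (1, 0, 1394)  [1]
  a=2: (2, 0, 697)  [1]
  a=3: (3, -2, 465), (3, 2, 465)  [2]
  a=4: none
  a=5: (5, -2, 279), (5, 2, 279)  [2]
  a=6: (6, -4, 233), (6, 4, 233)  [2]
  a=7..8: none
  a=9: (9, -2, 155), (9, 2, 155)  [2]
  a=10: (10, -8, 141), (10, 8, 141)  [2]
  a=11: (11, -10, 129), (11, 10, 129)  [2]
  a=12: none
  a=13: (13, -12, 110), (13, 12, 110)  [2]
  a=14: none
  a=15: (15, -8, 94), (15, -2, 93), (15, 2, 93), (15, 8, 94)  [4]
  a=16: none
  a=17: (17, 0, 82)  [1]
  a=18: (18, -16, 81), (18, 16, 81)  [2]
  a=19..21: none
  a=22: (22, -12, 65), (22, 12, 65)  [2]
  a=23: (23, -6, 61), (23, 6, 61)  [2]
  a=24: none
  a=25: (25, -18, 59), (25, 18, 59)  [2]
  a=26: (26, -12, 55), (26, 12, 55)  [2]
  a=27: (27, -16, 54), (27, 16, 54)  [2]
  a=28..29: none
  a=30: (30, -28, 53), (30, -8, 47), (30, 8, 47), (30, 28, 53)  [4]
  a=31: (31, -2, 45), (31, 2, 45)  [2]
  a=32: none
  a=33: (33, -32, 50), (33, -10, 43), (33, 10, 43), (33, 32, 50)  [4]
  a=34: (34, 0, 41)  [1]
  a=35..36: none
  a=37: (37, -14, 39), (37, 14, 39)  [2]
  a=38: none
  a=39: (39, -38, 45), (39, 38, 45)  [2]
  a=40..43: none
Total reduced forms: 1 + 1 + 2 + 2 + 2 + 2 + 2 + 2 + 2 + 4 + 1 + 2 + 2 + 2 + 2 + 2 + 2 + 4 + 2 + 4 + 1 + 2 + 2 = 48
h = 48

48


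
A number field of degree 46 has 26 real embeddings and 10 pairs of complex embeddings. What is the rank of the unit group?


By Dirichlet's unit theorem:
rank = r1 + r2 - 1
= 26 + 10 - 1
= 35

35
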